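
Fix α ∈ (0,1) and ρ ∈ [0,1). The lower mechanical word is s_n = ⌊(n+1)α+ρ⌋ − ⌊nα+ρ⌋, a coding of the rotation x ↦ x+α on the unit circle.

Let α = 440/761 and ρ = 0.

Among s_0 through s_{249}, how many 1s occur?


144

#1s = Σ_{n=0}^{249} s_n = Σ_{n=0}^{249} (⌊(n+1)α+ρ⌋ − ⌊nα+ρ⌋)
the sum telescopes: every ⌊nα+ρ⌋ with 0 < n < 250 appears once with + and once with −, leaving ⌊250α+ρ⌋ − ⌊0·α+ρ⌋
250α + ρ = (250·440) / 761 = 110000/761
ρ = 0/761
⌊110000/761⌋ = 144,  ⌊0/761⌋ = 0
#1s = 144 − 0 = 144


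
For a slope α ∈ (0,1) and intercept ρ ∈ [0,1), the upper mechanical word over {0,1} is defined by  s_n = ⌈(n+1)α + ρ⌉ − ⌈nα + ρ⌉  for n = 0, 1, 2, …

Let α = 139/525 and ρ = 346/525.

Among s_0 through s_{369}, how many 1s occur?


#1s = Σ_{n=0}^{369} s_n = Σ_{n=0}^{369} (⌈(n+1)α+ρ⌉ − ⌈nα+ρ⌉)
the sum telescopes: every ⌈nα+ρ⌉ with 0 < n < 370 appears once with + and once with −, leaving ⌈370α+ρ⌉ − ⌈0·α+ρ⌉
370α + ρ = (370·139 + 346) / 525 = 51776/525
ρ = 346/525
⌈51776/525⌉ = 99,  ⌈346/525⌉ = 1
#1s = 99 − 1 = 98

98


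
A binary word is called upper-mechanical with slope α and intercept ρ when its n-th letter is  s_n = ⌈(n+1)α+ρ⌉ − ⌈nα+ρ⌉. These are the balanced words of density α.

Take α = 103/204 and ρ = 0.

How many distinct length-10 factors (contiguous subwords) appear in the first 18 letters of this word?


t_n = ⌈(n·103)/204⌉ for n = 0 … 18:
  n=0…9: ⌈0/204⌉=0 ⌈103/204⌉=1 ⌈206/204⌉=2 ⌈309/204⌉=2 ⌈412/204⌉=3 ⌈515/204⌉=3 ⌈618/204⌉=4 ⌈721/204⌉=4 ⌈824/204⌉=5 ⌈927/204⌉=5
  n=10…18: ⌈1030/204⌉=6 ⌈1133/204⌉=6 ⌈1236/204⌉=7 ⌈1339/204⌉=7 ⌈1442/204⌉=8 ⌈1545/204⌉=8 ⌈1648/204⌉=9 ⌈1751/204⌉=9 ⌈1854/204⌉=10
s_n = t_(n+1) − t_n for n = 0 … 17 gives
prefix = 110101010101010101
slide a length-10 window over [0..9] … [8..17] (9 windows); first occurrence of each distinct factor:
  [  0..  9] 1101010101
  [  1.. 10] 1010101010
  [  2.. 11] 0101010101
  (the other 6 windows repeat one of these)
distinct factors: {0101010101, 1010101010, 1101010101}
count = 3  (Sturmian bound for length 10 is 11)

3


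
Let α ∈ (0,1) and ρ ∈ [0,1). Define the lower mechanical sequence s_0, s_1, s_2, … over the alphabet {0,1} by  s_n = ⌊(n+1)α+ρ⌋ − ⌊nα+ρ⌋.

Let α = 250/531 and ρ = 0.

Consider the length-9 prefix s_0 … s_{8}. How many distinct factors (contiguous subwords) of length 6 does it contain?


3

t_n = ⌊(n·250)/531⌋ for n = 0 … 9:
  n=0…9: ⌊0/531⌋=0 ⌊250/531⌋=0 ⌊500/531⌋=0 ⌊750/531⌋=1 ⌊1000/531⌋=1 ⌊1250/531⌋=2 ⌊1500/531⌋=2 ⌊1750/531⌋=3 ⌊2000/531⌋=3 ⌊2250/531⌋=4
s_n = t_(n+1) − t_n for n = 0 … 8 gives
prefix = 001010101
slide a length-6 window over [0..5] … [3..8] (4 windows); first occurrence of each distinct factor:
  [  0..  5] 001010
  [  1..  6] 010101
  [  2..  7] 101010
  (the other 1 window repeats one of these)
distinct factors: {001010, 010101, 101010}
count = 3  (Sturmian bound for length 6 is 7)


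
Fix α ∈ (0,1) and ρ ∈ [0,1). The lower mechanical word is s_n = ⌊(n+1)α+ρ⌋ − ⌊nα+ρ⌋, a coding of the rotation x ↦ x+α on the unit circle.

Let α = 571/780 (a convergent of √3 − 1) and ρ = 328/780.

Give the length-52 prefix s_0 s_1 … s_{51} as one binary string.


1011101110110111011101101110111011101101110111011101

n=0: ⌊(1·571+328)/780⌋ − ⌊(0·571+328)/780⌋ = ⌊899/780⌋ − ⌊328/780⌋ = 1 − 0 = 1
n=1: ⌊(2·571+328)/780⌋ − ⌊(1·571+328)/780⌋ = ⌊1470/780⌋ − ⌊899/780⌋ = 1 − 1 = 0
n=2: ⌊(3·571+328)/780⌋ − ⌊(2·571+328)/780⌋ = ⌊2041/780⌋ − ⌊1470/780⌋ = 2 − 1 = 1
n=3: ⌊(4·571+328)/780⌋ − ⌊(3·571+328)/780⌋ = ⌊2612/780⌋ − ⌊2041/780⌋ = 3 − 2 = 1
n=4: ⌊(5·571+328)/780⌋ − ⌊(4·571+328)/780⌋ = ⌊3183/780⌋ − ⌊2612/780⌋ = 4 − 3 = 1
n=5: ⌊(6·571+328)/780⌋ − ⌊(5·571+328)/780⌋ = ⌊3754/780⌋ − ⌊3183/780⌋ = 4 − 4 = 0
n=6: ⌊(7·571+328)/780⌋ − ⌊(6·571+328)/780⌋ = ⌊4325/780⌋ − ⌊3754/780⌋ = 5 − 4 = 1
n=7: ⌊(8·571+328)/780⌋ − ⌊(7·571+328)/780⌋ = ⌊4896/780⌋ − ⌊4325/780⌋ = 6 − 5 = 1
n=8: ⌊(9·571+328)/780⌋ − ⌊(8·571+328)/780⌋ = ⌊5467/780⌋ − ⌊4896/780⌋ = 7 − 6 = 1
n=9: ⌊(10·571+328)/780⌋ − ⌊(9·571+328)/780⌋ = ⌊6038/780⌋ − ⌊5467/780⌋ = 7 − 7 = 0
n=10: ⌊(11·571+328)/780⌋ − ⌊(10·571+328)/780⌋ = ⌊6609/780⌋ − ⌊6038/780⌋ = 8 − 7 = 1
n=11: ⌊(12·571+328)/780⌋ − ⌊(11·571+328)/780⌋ = ⌊7180/780⌋ − ⌊6609/780⌋ = 9 − 8 = 1
n=12: ⌊(13·571+328)/780⌋ − ⌊(12·571+328)/780⌋ = ⌊7751/780⌋ − ⌊7180/780⌋ = 9 − 9 = 0
n=13: ⌊(14·571+328)/780⌋ − ⌊(13·571+328)/780⌋ = ⌊8322/780⌋ − ⌊7751/780⌋ = 10 − 9 = 1
n=14: ⌊(15·571+328)/780⌋ − ⌊(14·571+328)/780⌋ = ⌊8893/780⌋ − ⌊8322/780⌋ = 11 − 10 = 1
n=15: ⌊(16·571+328)/780⌋ − ⌊(15·571+328)/780⌋ = ⌊9464/780⌋ − ⌊8893/780⌋ = 12 − 11 = 1
n=16: ⌊(17·571+328)/780⌋ − ⌊(16·571+328)/780⌋ = ⌊10035/780⌋ − ⌊9464/780⌋ = 12 − 12 = 0
n=17: ⌊(18·571+328)/780⌋ − ⌊(17·571+328)/780⌋ = ⌊10606/780⌋ − ⌊10035/780⌋ = 13 − 12 = 1
n=18: ⌊(19·571+328)/780⌋ − ⌊(18·571+328)/780⌋ = ⌊11177/780⌋ − ⌊10606/780⌋ = 14 − 13 = 1
n=19: ⌊(20·571+328)/780⌋ − ⌊(19·571+328)/780⌋ = ⌊11748/780⌋ − ⌊11177/780⌋ = 15 − 14 = 1
n=20: ⌊(21·571+328)/780⌋ − ⌊(20·571+328)/780⌋ = ⌊12319/780⌋ − ⌊11748/780⌋ = 15 − 15 = 0
n=21: ⌊(22·571+328)/780⌋ − ⌊(21·571+328)/780⌋ = ⌊12890/780⌋ − ⌊12319/780⌋ = 16 − 15 = 1
n=22: ⌊(23·571+328)/780⌋ − ⌊(22·571+328)/780⌋ = ⌊13461/780⌋ − ⌊12890/780⌋ = 17 − 16 = 1
n=23: ⌊(24·571+328)/780⌋ − ⌊(23·571+328)/780⌋ = ⌊14032/780⌋ − ⌊13461/780⌋ = 17 − 17 = 0
n=24: ⌊(25·571+328)/780⌋ − ⌊(24·571+328)/780⌋ = ⌊14603/780⌋ − ⌊14032/780⌋ = 18 − 17 = 1
n=25: ⌊(26·571+328)/780⌋ − ⌊(25·571+328)/780⌋ = ⌊15174/780⌋ − ⌊14603/780⌋ = 19 − 18 = 1
n=26: ⌊(27·571+328)/780⌋ − ⌊(26·571+328)/780⌋ = ⌊15745/780⌋ − ⌊15174/780⌋ = 20 − 19 = 1
n=27: ⌊(28·571+328)/780⌋ − ⌊(27·571+328)/780⌋ = ⌊16316/780⌋ − ⌊15745/780⌋ = 20 − 20 = 0
n=28: ⌊(29·571+328)/780⌋ − ⌊(28·571+328)/780⌋ = ⌊16887/780⌋ − ⌊16316/780⌋ = 21 − 20 = 1
n=29: ⌊(30·571+328)/780⌋ − ⌊(29·571+328)/780⌋ = ⌊17458/780⌋ − ⌊16887/780⌋ = 22 − 21 = 1
n=30: ⌊(31·571+328)/780⌋ − ⌊(30·571+328)/780⌋ = ⌊18029/780⌋ − ⌊17458/780⌋ = 23 − 22 = 1
n=31: ⌊(32·571+328)/780⌋ − ⌊(31·571+328)/780⌋ = ⌊18600/780⌋ − ⌊18029/780⌋ = 23 − 23 = 0
n=32: ⌊(33·571+328)/780⌋ − ⌊(32·571+328)/780⌋ = ⌊19171/780⌋ − ⌊18600/780⌋ = 24 − 23 = 1
n=33: ⌊(34·571+328)/780⌋ − ⌊(33·571+328)/780⌋ = ⌊19742/780⌋ − ⌊19171/780⌋ = 25 − 24 = 1
n=34: ⌊(35·571+328)/780⌋ − ⌊(34·571+328)/780⌋ = ⌊20313/780⌋ − ⌊19742/780⌋ = 26 − 25 = 1
n=35: ⌊(36·571+328)/780⌋ − ⌊(35·571+328)/780⌋ = ⌊20884/780⌋ − ⌊20313/780⌋ = 26 − 26 = 0
n=36: ⌊(37·571+328)/780⌋ − ⌊(36·571+328)/780⌋ = ⌊21455/780⌋ − ⌊20884/780⌋ = 27 − 26 = 1
n=37: ⌊(38·571+328)/780⌋ − ⌊(37·571+328)/780⌋ = ⌊22026/780⌋ − ⌊21455/780⌋ = 28 − 27 = 1
n=38: ⌊(39·571+328)/780⌋ − ⌊(38·571+328)/780⌋ = ⌊22597/780⌋ − ⌊22026/780⌋ = 28 − 28 = 0
n=39: ⌊(40·571+328)/780⌋ − ⌊(39·571+328)/780⌋ = ⌊23168/780⌋ − ⌊22597/780⌋ = 29 − 28 = 1
n=40: ⌊(41·571+328)/780⌋ − ⌊(40·571+328)/780⌋ = ⌊23739/780⌋ − ⌊23168/780⌋ = 30 − 29 = 1
n=41: ⌊(42·571+328)/780⌋ − ⌊(41·571+328)/780⌋ = ⌊24310/780⌋ − ⌊23739/780⌋ = 31 − 30 = 1
n=42: ⌊(43·571+328)/780⌋ − ⌊(42·571+328)/780⌋ = ⌊24881/780⌋ − ⌊24310/780⌋ = 31 − 31 = 0
n=43: ⌊(44·571+328)/780⌋ − ⌊(43·571+328)/780⌋ = ⌊25452/780⌋ − ⌊24881/780⌋ = 32 − 31 = 1
n=44: ⌊(45·571+328)/780⌋ − ⌊(44·571+328)/780⌋ = ⌊26023/780⌋ − ⌊25452/780⌋ = 33 − 32 = 1
n=45: ⌊(46·571+328)/780⌋ − ⌊(45·571+328)/780⌋ = ⌊26594/780⌋ − ⌊26023/780⌋ = 34 − 33 = 1
n=46: ⌊(47·571+328)/780⌋ − ⌊(46·571+328)/780⌋ = ⌊27165/780⌋ − ⌊26594/780⌋ = 34 − 34 = 0
n=47: ⌊(48·571+328)/780⌋ − ⌊(47·571+328)/780⌋ = ⌊27736/780⌋ − ⌊27165/780⌋ = 35 − 34 = 1
n=48: ⌊(49·571+328)/780⌋ − ⌊(48·571+328)/780⌋ = ⌊28307/780⌋ − ⌊27736/780⌋ = 36 − 35 = 1
n=49: ⌊(50·571+328)/780⌋ − ⌊(49·571+328)/780⌋ = ⌊28878/780⌋ − ⌊28307/780⌋ = 37 − 36 = 1
n=50: ⌊(51·571+328)/780⌋ − ⌊(50·571+328)/780⌋ = ⌊29449/780⌋ − ⌊28878/780⌋ = 37 − 37 = 0
n=51: ⌊(52·571+328)/780⌋ − ⌊(51·571+328)/780⌋ = ⌊30020/780⌋ − ⌊29449/780⌋ = 38 − 37 = 1


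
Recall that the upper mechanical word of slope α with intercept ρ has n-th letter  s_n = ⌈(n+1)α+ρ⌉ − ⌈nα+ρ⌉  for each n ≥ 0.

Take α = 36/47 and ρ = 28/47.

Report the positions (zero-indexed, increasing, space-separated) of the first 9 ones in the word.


0 1 3 4 5 7 8 9 10

n=0: ⌈64/47⌉−⌈28/47⌉ = 2−1 = 1  ← one
n=1: ⌈100/47⌉−⌈64/47⌉ = 3−2 = 1  ← one
n=2: ⌈136/47⌉−⌈100/47⌉ = 3−3 = 0
n=3: ⌈172/47⌉−⌈136/47⌉ = 4−3 = 1  ← one
n=4: ⌈208/47⌉−⌈172/47⌉ = 5−4 = 1  ← one
n=5: ⌈244/47⌉−⌈208/47⌉ = 6−5 = 1  ← one
n=6: ⌈280/47⌉−⌈244/47⌉ = 6−6 = 0
n=7: ⌈316/47⌉−⌈280/47⌉ = 7−6 = 1  ← one
n=8: ⌈352/47⌉−⌈316/47⌉ = 8−7 = 1  ← one
n=9: ⌈388/47⌉−⌈352/47⌉ = 9−8 = 1  ← one
n=10: ⌈424/47⌉−⌈388/47⌉ = 10−9 = 1  ← one
positions of the first 9 ones: 0 1 3 4 5 7 8 9 10


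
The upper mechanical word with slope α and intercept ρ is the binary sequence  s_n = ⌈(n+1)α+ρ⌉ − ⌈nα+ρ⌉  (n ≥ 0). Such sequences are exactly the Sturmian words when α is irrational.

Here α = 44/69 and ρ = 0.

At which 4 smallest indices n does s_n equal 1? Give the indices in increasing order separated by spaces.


n=0: ⌈44/69⌉−⌈0/69⌉ = 1−0 = 1  ← one
n=1: ⌈88/69⌉−⌈44/69⌉ = 2−1 = 1  ← one
n=2: ⌈132/69⌉−⌈88/69⌉ = 2−2 = 0
n=3: ⌈176/69⌉−⌈132/69⌉ = 3−2 = 1  ← one
n=4: ⌈220/69⌉−⌈176/69⌉ = 4−3 = 1  ← one
positions of the first 4 ones: 0 1 3 4

0 1 3 4


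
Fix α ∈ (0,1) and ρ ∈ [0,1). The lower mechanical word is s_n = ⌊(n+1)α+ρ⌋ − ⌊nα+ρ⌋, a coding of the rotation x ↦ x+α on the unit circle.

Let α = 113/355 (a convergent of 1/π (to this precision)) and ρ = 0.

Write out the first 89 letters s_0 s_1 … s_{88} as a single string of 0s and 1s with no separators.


n=0: ⌊(1·113)/355⌋ − ⌊(0·113)/355⌋ = ⌊113/355⌋ − ⌊0/355⌋ = 0 − 0 = 0
n=1: ⌊(2·113)/355⌋ − ⌊(1·113)/355⌋ = ⌊226/355⌋ − ⌊113/355⌋ = 0 − 0 = 0
n=2: ⌊(3·113)/355⌋ − ⌊(2·113)/355⌋ = ⌊339/355⌋ − ⌊226/355⌋ = 0 − 0 = 0
n=3: ⌊(4·113)/355⌋ − ⌊(3·113)/355⌋ = ⌊452/355⌋ − ⌊339/355⌋ = 1 − 0 = 1
n=4: ⌊(5·113)/355⌋ − ⌊(4·113)/355⌋ = ⌊565/355⌋ − ⌊452/355⌋ = 1 − 1 = 0
n=5: ⌊(6·113)/355⌋ − ⌊(5·113)/355⌋ = ⌊678/355⌋ − ⌊565/355⌋ = 1 − 1 = 0
n=6: ⌊(7·113)/355⌋ − ⌊(6·113)/355⌋ = ⌊791/355⌋ − ⌊678/355⌋ = 2 − 1 = 1
n=7: ⌊(8·113)/355⌋ − ⌊(7·113)/355⌋ = ⌊904/355⌋ − ⌊791/355⌋ = 2 − 2 = 0
n=8: ⌊(9·113)/355⌋ − ⌊(8·113)/355⌋ = ⌊1017/355⌋ − ⌊904/355⌋ = 2 − 2 = 0
n=9: ⌊(10·113)/355⌋ − ⌊(9·113)/355⌋ = ⌊1130/355⌋ − ⌊1017/355⌋ = 3 − 2 = 1
n=10: ⌊(11·113)/355⌋ − ⌊(10·113)/355⌋ = ⌊1243/355⌋ − ⌊1130/355⌋ = 3 − 3 = 0
n=11: ⌊(12·113)/355⌋ − ⌊(11·113)/355⌋ = ⌊1356/355⌋ − ⌊1243/355⌋ = 3 − 3 = 0
n=12: ⌊(13·113)/355⌋ − ⌊(12·113)/355⌋ = ⌊1469/355⌋ − ⌊1356/355⌋ = 4 − 3 = 1
n=13: ⌊(14·113)/355⌋ − ⌊(13·113)/355⌋ = ⌊1582/355⌋ − ⌊1469/355⌋ = 4 − 4 = 0
n=14: ⌊(15·113)/355⌋ − ⌊(14·113)/355⌋ = ⌊1695/355⌋ − ⌊1582/355⌋ = 4 − 4 = 0
n=15: ⌊(16·113)/355⌋ − ⌊(15·113)/355⌋ = ⌊1808/355⌋ − ⌊1695/355⌋ = 5 − 4 = 1
n=16: ⌊(17·113)/355⌋ − ⌊(16·113)/355⌋ = ⌊1921/355⌋ − ⌊1808/355⌋ = 5 − 5 = 0
n=17: ⌊(18·113)/355⌋ − ⌊(17·113)/355⌋ = ⌊2034/355⌋ − ⌊1921/355⌋ = 5 − 5 = 0
n=18: ⌊(19·113)/355⌋ − ⌊(18·113)/355⌋ = ⌊2147/355⌋ − ⌊2034/355⌋ = 6 − 5 = 1
n=19: ⌊(20·113)/355⌋ − ⌊(19·113)/355⌋ = ⌊2260/355⌋ − ⌊2147/355⌋ = 6 − 6 = 0
n=20: ⌊(21·113)/355⌋ − ⌊(20·113)/355⌋ = ⌊2373/355⌋ − ⌊2260/355⌋ = 6 − 6 = 0
n=21: ⌊(22·113)/355⌋ − ⌊(21·113)/355⌋ = ⌊2486/355⌋ − ⌊2373/355⌋ = 7 − 6 = 1
n=22: ⌊(23·113)/355⌋ − ⌊(22·113)/355⌋ = ⌊2599/355⌋ − ⌊2486/355⌋ = 7 − 7 = 0
n=23: ⌊(24·113)/355⌋ − ⌊(23·113)/355⌋ = ⌊2712/355⌋ − ⌊2599/355⌋ = 7 − 7 = 0
n=24: ⌊(25·113)/355⌋ − ⌊(24·113)/355⌋ = ⌊2825/355⌋ − ⌊2712/355⌋ = 7 − 7 = 0
n=25: ⌊(26·113)/355⌋ − ⌊(25·113)/355⌋ = ⌊2938/355⌋ − ⌊2825/355⌋ = 8 − 7 = 1
n=26: ⌊(27·113)/355⌋ − ⌊(26·113)/355⌋ = ⌊3051/355⌋ − ⌊2938/355⌋ = 8 − 8 = 0
n=27: ⌊(28·113)/355⌋ − ⌊(27·113)/355⌋ = ⌊3164/355⌋ − ⌊3051/355⌋ = 8 − 8 = 0
n=28: ⌊(29·113)/355⌋ − ⌊(28·113)/355⌋ = ⌊3277/355⌋ − ⌊3164/355⌋ = 9 − 8 = 1
n=29: ⌊(30·113)/355⌋ − ⌊(29·113)/355⌋ = ⌊3390/355⌋ − ⌊3277/355⌋ = 9 − 9 = 0
n=30: ⌊(31·113)/355⌋ − ⌊(30·113)/355⌋ = ⌊3503/355⌋ − ⌊3390/355⌋ = 9 − 9 = 0
n=31: ⌊(32·113)/355⌋ − ⌊(31·113)/355⌋ = ⌊3616/355⌋ − ⌊3503/355⌋ = 10 − 9 = 1
n=32: ⌊(33·113)/355⌋ − ⌊(32·113)/355⌋ = ⌊3729/355⌋ − ⌊3616/355⌋ = 10 − 10 = 0
n=33: ⌊(34·113)/355⌋ − ⌊(33·113)/355⌋ = ⌊3842/355⌋ − ⌊3729/355⌋ = 10 − 10 = 0
n=34: ⌊(35·113)/355⌋ − ⌊(34·113)/355⌋ = ⌊3955/355⌋ − ⌊3842/355⌋ = 11 − 10 = 1
n=35: ⌊(36·113)/355⌋ − ⌊(35·113)/355⌋ = ⌊4068/355⌋ − ⌊3955/355⌋ = 11 − 11 = 0
n=36: ⌊(37·113)/355⌋ − ⌊(36·113)/355⌋ = ⌊4181/355⌋ − ⌊4068/355⌋ = 11 − 11 = 0
n=37: ⌊(38·113)/355⌋ − ⌊(37·113)/355⌋ = ⌊4294/355⌋ − ⌊4181/355⌋ = 12 − 11 = 1
n=38: ⌊(39·113)/355⌋ − ⌊(38·113)/355⌋ = ⌊4407/355⌋ − ⌊4294/355⌋ = 12 − 12 = 0
n=39: ⌊(40·113)/355⌋ − ⌊(39·113)/355⌋ = ⌊4520/355⌋ − ⌊4407/355⌋ = 12 − 12 = 0
n=40: ⌊(41·113)/355⌋ − ⌊(40·113)/355⌋ = ⌊4633/355⌋ − ⌊4520/355⌋ = 13 − 12 = 1
n=41: ⌊(42·113)/355⌋ − ⌊(41·113)/355⌋ = ⌊4746/355⌋ − ⌊4633/355⌋ = 13 − 13 = 0
n=42: ⌊(43·113)/355⌋ − ⌊(42·113)/355⌋ = ⌊4859/355⌋ − ⌊4746/355⌋ = 13 − 13 = 0
n=43: ⌊(44·113)/355⌋ − ⌊(43·113)/355⌋ = ⌊4972/355⌋ − ⌊4859/355⌋ = 14 − 13 = 1
n=44: ⌊(45·113)/355⌋ − ⌊(44·113)/355⌋ = ⌊5085/355⌋ − ⌊4972/355⌋ = 14 − 14 = 0
n=45: ⌊(46·113)/355⌋ − ⌊(45·113)/355⌋ = ⌊5198/355⌋ − ⌊5085/355⌋ = 14 − 14 = 0
n=46: ⌊(47·113)/355⌋ − ⌊(46·113)/355⌋ = ⌊5311/355⌋ − ⌊5198/355⌋ = 14 − 14 = 0
n=47: ⌊(48·113)/355⌋ − ⌊(47·113)/355⌋ = ⌊5424/355⌋ − ⌊5311/355⌋ = 15 − 14 = 1
n=48: ⌊(49·113)/355⌋ − ⌊(48·113)/355⌋ = ⌊5537/355⌋ − ⌊5424/355⌋ = 15 − 15 = 0
n=49: ⌊(50·113)/355⌋ − ⌊(49·113)/355⌋ = ⌊5650/355⌋ − ⌊5537/355⌋ = 15 − 15 = 0
n=50: ⌊(51·113)/355⌋ − ⌊(50·113)/355⌋ = ⌊5763/355⌋ − ⌊5650/355⌋ = 16 − 15 = 1
n=51: ⌊(52·113)/355⌋ − ⌊(51·113)/355⌋ = ⌊5876/355⌋ − ⌊5763/355⌋ = 16 − 16 = 0
n=52: ⌊(53·113)/355⌋ − ⌊(52·113)/355⌋ = ⌊5989/355⌋ − ⌊5876/355⌋ = 16 − 16 = 0
n=53: ⌊(54·113)/355⌋ − ⌊(53·113)/355⌋ = ⌊6102/355⌋ − ⌊5989/355⌋ = 17 − 16 = 1
n=54: ⌊(55·113)/355⌋ − ⌊(54·113)/355⌋ = ⌊6215/355⌋ − ⌊6102/355⌋ = 17 − 17 = 0
n=55: ⌊(56·113)/355⌋ − ⌊(55·113)/355⌋ = ⌊6328/355⌋ − ⌊6215/355⌋ = 17 − 17 = 0
n=56: ⌊(57·113)/355⌋ − ⌊(56·113)/355⌋ = ⌊6441/355⌋ − ⌊6328/355⌋ = 18 − 17 = 1
n=57: ⌊(58·113)/355⌋ − ⌊(57·113)/355⌋ = ⌊6554/355⌋ − ⌊6441/355⌋ = 18 − 18 = 0
n=58: ⌊(59·113)/355⌋ − ⌊(58·113)/355⌋ = ⌊6667/355⌋ − ⌊6554/355⌋ = 18 − 18 = 0
n=59: ⌊(60·113)/355⌋ − ⌊(59·113)/355⌋ = ⌊6780/355⌋ − ⌊6667/355⌋ = 19 − 18 = 1
n=60: ⌊(61·113)/355⌋ − ⌊(60·113)/355⌋ = ⌊6893/355⌋ − ⌊6780/355⌋ = 19 − 19 = 0
n=61: ⌊(62·113)/355⌋ − ⌊(61·113)/355⌋ = ⌊7006/355⌋ − ⌊6893/355⌋ = 19 − 19 = 0
n=62: ⌊(63·113)/355⌋ − ⌊(62·113)/355⌋ = ⌊7119/355⌋ − ⌊7006/355⌋ = 20 − 19 = 1
n=63: ⌊(64·113)/355⌋ − ⌊(63·113)/355⌋ = ⌊7232/355⌋ − ⌊7119/355⌋ = 20 − 20 = 0
n=64: ⌊(65·113)/355⌋ − ⌊(64·113)/355⌋ = ⌊7345/355⌋ − ⌊7232/355⌋ = 20 − 20 = 0
n=65: ⌊(66·113)/355⌋ − ⌊(65·113)/355⌋ = ⌊7458/355⌋ − ⌊7345/355⌋ = 21 − 20 = 1
n=66: ⌊(67·113)/355⌋ − ⌊(66·113)/355⌋ = ⌊7571/355⌋ − ⌊7458/355⌋ = 21 − 21 = 0
n=67: ⌊(68·113)/355⌋ − ⌊(67·113)/355⌋ = ⌊7684/355⌋ − ⌊7571/355⌋ = 21 − 21 = 0
n=68: ⌊(69·113)/355⌋ − ⌊(68·113)/355⌋ = ⌊7797/355⌋ − ⌊7684/355⌋ = 21 − 21 = 0
n=69: ⌊(70·113)/355⌋ − ⌊(69·113)/355⌋ = ⌊7910/355⌋ − ⌊7797/355⌋ = 22 − 21 = 1
n=70: ⌊(71·113)/355⌋ − ⌊(70·113)/355⌋ = ⌊8023/355⌋ − ⌊7910/355⌋ = 22 − 22 = 0
n=71: ⌊(72·113)/355⌋ − ⌊(71·113)/355⌋ = ⌊8136/355⌋ − ⌊8023/355⌋ = 22 − 22 = 0
n=72: ⌊(73·113)/355⌋ − ⌊(72·113)/355⌋ = ⌊8249/355⌋ − ⌊8136/355⌋ = 23 − 22 = 1
n=73: ⌊(74·113)/355⌋ − ⌊(73·113)/355⌋ = ⌊8362/355⌋ − ⌊8249/355⌋ = 23 − 23 = 0
n=74: ⌊(75·113)/355⌋ − ⌊(74·113)/355⌋ = ⌊8475/355⌋ − ⌊8362/355⌋ = 23 − 23 = 0
n=75: ⌊(76·113)/355⌋ − ⌊(75·113)/355⌋ = ⌊8588/355⌋ − ⌊8475/355⌋ = 24 − 23 = 1
n=76: ⌊(77·113)/355⌋ − ⌊(76·113)/355⌋ = ⌊8701/355⌋ − ⌊8588/355⌋ = 24 − 24 = 0
n=77: ⌊(78·113)/355⌋ − ⌊(77·113)/355⌋ = ⌊8814/355⌋ − ⌊8701/355⌋ = 24 − 24 = 0
n=78: ⌊(79·113)/355⌋ − ⌊(78·113)/355⌋ = ⌊8927/355⌋ − ⌊8814/355⌋ = 25 − 24 = 1
n=79: ⌊(80·113)/355⌋ − ⌊(79·113)/355⌋ = ⌊9040/355⌋ − ⌊8927/355⌋ = 25 − 25 = 0
n=80: ⌊(81·113)/355⌋ − ⌊(80·113)/355⌋ = ⌊9153/355⌋ − ⌊9040/355⌋ = 25 − 25 = 0
n=81: ⌊(82·113)/355⌋ − ⌊(81·113)/355⌋ = ⌊9266/355⌋ − ⌊9153/355⌋ = 26 − 25 = 1
n=82: ⌊(83·113)/355⌋ − ⌊(82·113)/355⌋ = ⌊9379/355⌋ − ⌊9266/355⌋ = 26 − 26 = 0
n=83: ⌊(84·113)/355⌋ − ⌊(83·113)/355⌋ = ⌊9492/355⌋ − ⌊9379/355⌋ = 26 − 26 = 0
n=84: ⌊(85·113)/355⌋ − ⌊(84·113)/355⌋ = ⌊9605/355⌋ − ⌊9492/355⌋ = 27 − 26 = 1
n=85: ⌊(86·113)/355⌋ − ⌊(85·113)/355⌋ = ⌊9718/355⌋ − ⌊9605/355⌋ = 27 − 27 = 0
n=86: ⌊(87·113)/355⌋ − ⌊(86·113)/355⌋ = ⌊9831/355⌋ − ⌊9718/355⌋ = 27 − 27 = 0
n=87: ⌊(88·113)/355⌋ − ⌊(87·113)/355⌋ = ⌊9944/355⌋ − ⌊9831/355⌋ = 28 − 27 = 1
n=88: ⌊(89·113)/355⌋ − ⌊(88·113)/355⌋ = ⌊10057/355⌋ − ⌊9944/355⌋ = 28 − 28 = 0

00010010010010010010010001001001001001001001000100100100100100100100010010010010010010010


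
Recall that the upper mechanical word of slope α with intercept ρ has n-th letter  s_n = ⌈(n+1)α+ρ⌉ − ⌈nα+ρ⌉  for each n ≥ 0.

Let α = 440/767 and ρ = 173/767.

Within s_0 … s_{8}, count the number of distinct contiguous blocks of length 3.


t_n = ⌈(n·440+173)/767⌉ for n = 0 … 9:
  n=0…9: ⌈173/767⌉=1 ⌈613/767⌉=1 ⌈1053/767⌉=2 ⌈1493/767⌉=2 ⌈1933/767⌉=3 ⌈2373/767⌉=4 ⌈2813/767⌉=4 ⌈3253/767⌉=5 ⌈3693/767⌉=5 ⌈4133/767⌉=6
s_n = t_(n+1) − t_n for n = 0 … 8 gives
prefix = 010110101
slide a length-3 window over [0..2] … [6..8] (7 windows); first occurrence of each distinct factor:
  [  0..  2] 010
  [  1..  3] 101
  [  2..  4] 011
  [  3..  5] 110
  (the other 3 windows repeat one of these)
distinct factors: {010, 011, 101, 110}
count = 4  (Sturmian bound for length 3 is 4)

4


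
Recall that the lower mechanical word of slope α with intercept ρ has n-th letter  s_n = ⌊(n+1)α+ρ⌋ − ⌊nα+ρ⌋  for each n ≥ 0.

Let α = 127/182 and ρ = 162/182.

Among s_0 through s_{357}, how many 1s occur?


250

#1s = Σ_{n=0}^{357} s_n = Σ_{n=0}^{357} (⌊(n+1)α+ρ⌋ − ⌊nα+ρ⌋)
the sum telescopes: every ⌊nα+ρ⌋ with 0 < n < 358 appears once with + and once with −, leaving ⌊358α+ρ⌋ − ⌊0·α+ρ⌋
358α + ρ = (358·127 + 162) / 182 = 45628/182
ρ = 162/182
⌊45628/182⌋ = 250,  ⌊162/182⌋ = 0
#1s = 250 − 0 = 250


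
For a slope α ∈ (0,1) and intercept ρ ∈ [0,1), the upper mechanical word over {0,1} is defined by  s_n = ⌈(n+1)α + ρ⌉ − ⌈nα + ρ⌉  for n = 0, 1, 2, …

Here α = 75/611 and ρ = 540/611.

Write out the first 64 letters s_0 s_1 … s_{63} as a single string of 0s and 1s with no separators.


n=0: ⌈(1·75+540)/611⌉ − ⌈(0·75+540)/611⌉ = ⌈615/611⌉ − ⌈540/611⌉ = 2 − 1 = 1
n=1: ⌈(2·75+540)/611⌉ − ⌈(1·75+540)/611⌉ = ⌈690/611⌉ − ⌈615/611⌉ = 2 − 2 = 0
n=2: ⌈(3·75+540)/611⌉ − ⌈(2·75+540)/611⌉ = ⌈765/611⌉ − ⌈690/611⌉ = 2 − 2 = 0
n=3: ⌈(4·75+540)/611⌉ − ⌈(3·75+540)/611⌉ = ⌈840/611⌉ − ⌈765/611⌉ = 2 − 2 = 0
n=4: ⌈(5·75+540)/611⌉ − ⌈(4·75+540)/611⌉ = ⌈915/611⌉ − ⌈840/611⌉ = 2 − 2 = 0
n=5: ⌈(6·75+540)/611⌉ − ⌈(5·75+540)/611⌉ = ⌈990/611⌉ − ⌈915/611⌉ = 2 − 2 = 0
n=6: ⌈(7·75+540)/611⌉ − ⌈(6·75+540)/611⌉ = ⌈1065/611⌉ − ⌈990/611⌉ = 2 − 2 = 0
n=7: ⌈(8·75+540)/611⌉ − ⌈(7·75+540)/611⌉ = ⌈1140/611⌉ − ⌈1065/611⌉ = 2 − 2 = 0
n=8: ⌈(9·75+540)/611⌉ − ⌈(8·75+540)/611⌉ = ⌈1215/611⌉ − ⌈1140/611⌉ = 2 − 2 = 0
n=9: ⌈(10·75+540)/611⌉ − ⌈(9·75+540)/611⌉ = ⌈1290/611⌉ − ⌈1215/611⌉ = 3 − 2 = 1
n=10: ⌈(11·75+540)/611⌉ − ⌈(10·75+540)/611⌉ = ⌈1365/611⌉ − ⌈1290/611⌉ = 3 − 3 = 0
n=11: ⌈(12·75+540)/611⌉ − ⌈(11·75+540)/611⌉ = ⌈1440/611⌉ − ⌈1365/611⌉ = 3 − 3 = 0
n=12: ⌈(13·75+540)/611⌉ − ⌈(12·75+540)/611⌉ = ⌈1515/611⌉ − ⌈1440/611⌉ = 3 − 3 = 0
n=13: ⌈(14·75+540)/611⌉ − ⌈(13·75+540)/611⌉ = ⌈1590/611⌉ − ⌈1515/611⌉ = 3 − 3 = 0
n=14: ⌈(15·75+540)/611⌉ − ⌈(14·75+540)/611⌉ = ⌈1665/611⌉ − ⌈1590/611⌉ = 3 − 3 = 0
n=15: ⌈(16·75+540)/611⌉ − ⌈(15·75+540)/611⌉ = ⌈1740/611⌉ − ⌈1665/611⌉ = 3 − 3 = 0
n=16: ⌈(17·75+540)/611⌉ − ⌈(16·75+540)/611⌉ = ⌈1815/611⌉ − ⌈1740/611⌉ = 3 − 3 = 0
n=17: ⌈(18·75+540)/611⌉ − ⌈(17·75+540)/611⌉ = ⌈1890/611⌉ − ⌈1815/611⌉ = 4 − 3 = 1
n=18: ⌈(19·75+540)/611⌉ − ⌈(18·75+540)/611⌉ = ⌈1965/611⌉ − ⌈1890/611⌉ = 4 − 4 = 0
n=19: ⌈(20·75+540)/611⌉ − ⌈(19·75+540)/611⌉ = ⌈2040/611⌉ − ⌈1965/611⌉ = 4 − 4 = 0
n=20: ⌈(21·75+540)/611⌉ − ⌈(20·75+540)/611⌉ = ⌈2115/611⌉ − ⌈2040/611⌉ = 4 − 4 = 0
n=21: ⌈(22·75+540)/611⌉ − ⌈(21·75+540)/611⌉ = ⌈2190/611⌉ − ⌈2115/611⌉ = 4 − 4 = 0
n=22: ⌈(23·75+540)/611⌉ − ⌈(22·75+540)/611⌉ = ⌈2265/611⌉ − ⌈2190/611⌉ = 4 − 4 = 0
n=23: ⌈(24·75+540)/611⌉ − ⌈(23·75+540)/611⌉ = ⌈2340/611⌉ − ⌈2265/611⌉ = 4 − 4 = 0
n=24: ⌈(25·75+540)/611⌉ − ⌈(24·75+540)/611⌉ = ⌈2415/611⌉ − ⌈2340/611⌉ = 4 − 4 = 0
n=25: ⌈(26·75+540)/611⌉ − ⌈(25·75+540)/611⌉ = ⌈2490/611⌉ − ⌈2415/611⌉ = 5 − 4 = 1
n=26: ⌈(27·75+540)/611⌉ − ⌈(26·75+540)/611⌉ = ⌈2565/611⌉ − ⌈2490/611⌉ = 5 − 5 = 0
n=27: ⌈(28·75+540)/611⌉ − ⌈(27·75+540)/611⌉ = ⌈2640/611⌉ − ⌈2565/611⌉ = 5 − 5 = 0
n=28: ⌈(29·75+540)/611⌉ − ⌈(28·75+540)/611⌉ = ⌈2715/611⌉ − ⌈2640/611⌉ = 5 − 5 = 0
n=29: ⌈(30·75+540)/611⌉ − ⌈(29·75+540)/611⌉ = ⌈2790/611⌉ − ⌈2715/611⌉ = 5 − 5 = 0
n=30: ⌈(31·75+540)/611⌉ − ⌈(30·75+540)/611⌉ = ⌈2865/611⌉ − ⌈2790/611⌉ = 5 − 5 = 0
n=31: ⌈(32·75+540)/611⌉ − ⌈(31·75+540)/611⌉ = ⌈2940/611⌉ − ⌈2865/611⌉ = 5 − 5 = 0
n=32: ⌈(33·75+540)/611⌉ − ⌈(32·75+540)/611⌉ = ⌈3015/611⌉ − ⌈2940/611⌉ = 5 − 5 = 0
n=33: ⌈(34·75+540)/611⌉ − ⌈(33·75+540)/611⌉ = ⌈3090/611⌉ − ⌈3015/611⌉ = 6 − 5 = 1
n=34: ⌈(35·75+540)/611⌉ − ⌈(34·75+540)/611⌉ = ⌈3165/611⌉ − ⌈3090/611⌉ = 6 − 6 = 0
n=35: ⌈(36·75+540)/611⌉ − ⌈(35·75+540)/611⌉ = ⌈3240/611⌉ − ⌈3165/611⌉ = 6 − 6 = 0
n=36: ⌈(37·75+540)/611⌉ − ⌈(36·75+540)/611⌉ = ⌈3315/611⌉ − ⌈3240/611⌉ = 6 − 6 = 0
n=37: ⌈(38·75+540)/611⌉ − ⌈(37·75+540)/611⌉ = ⌈3390/611⌉ − ⌈3315/611⌉ = 6 − 6 = 0
n=38: ⌈(39·75+540)/611⌉ − ⌈(38·75+540)/611⌉ = ⌈3465/611⌉ − ⌈3390/611⌉ = 6 − 6 = 0
n=39: ⌈(40·75+540)/611⌉ − ⌈(39·75+540)/611⌉ = ⌈3540/611⌉ − ⌈3465/611⌉ = 6 − 6 = 0
n=40: ⌈(41·75+540)/611⌉ − ⌈(40·75+540)/611⌉ = ⌈3615/611⌉ − ⌈3540/611⌉ = 6 − 6 = 0
n=41: ⌈(42·75+540)/611⌉ − ⌈(41·75+540)/611⌉ = ⌈3690/611⌉ − ⌈3615/611⌉ = 7 − 6 = 1
n=42: ⌈(43·75+540)/611⌉ − ⌈(42·75+540)/611⌉ = ⌈3765/611⌉ − ⌈3690/611⌉ = 7 − 7 = 0
n=43: ⌈(44·75+540)/611⌉ − ⌈(43·75+540)/611⌉ = ⌈3840/611⌉ − ⌈3765/611⌉ = 7 − 7 = 0
n=44: ⌈(45·75+540)/611⌉ − ⌈(44·75+540)/611⌉ = ⌈3915/611⌉ − ⌈3840/611⌉ = 7 − 7 = 0
n=45: ⌈(46·75+540)/611⌉ − ⌈(45·75+540)/611⌉ = ⌈3990/611⌉ − ⌈3915/611⌉ = 7 − 7 = 0
n=46: ⌈(47·75+540)/611⌉ − ⌈(46·75+540)/611⌉ = ⌈4065/611⌉ − ⌈3990/611⌉ = 7 − 7 = 0
n=47: ⌈(48·75+540)/611⌉ − ⌈(47·75+540)/611⌉ = ⌈4140/611⌉ − ⌈4065/611⌉ = 7 − 7 = 0
n=48: ⌈(49·75+540)/611⌉ − ⌈(48·75+540)/611⌉ = ⌈4215/611⌉ − ⌈4140/611⌉ = 7 − 7 = 0
n=49: ⌈(50·75+540)/611⌉ − ⌈(49·75+540)/611⌉ = ⌈4290/611⌉ − ⌈4215/611⌉ = 8 − 7 = 1
n=50: ⌈(51·75+540)/611⌉ − ⌈(50·75+540)/611⌉ = ⌈4365/611⌉ − ⌈4290/611⌉ = 8 − 8 = 0
n=51: ⌈(52·75+540)/611⌉ − ⌈(51·75+540)/611⌉ = ⌈4440/611⌉ − ⌈4365/611⌉ = 8 − 8 = 0
n=52: ⌈(53·75+540)/611⌉ − ⌈(52·75+540)/611⌉ = ⌈4515/611⌉ − ⌈4440/611⌉ = 8 − 8 = 0
n=53: ⌈(54·75+540)/611⌉ − ⌈(53·75+540)/611⌉ = ⌈4590/611⌉ − ⌈4515/611⌉ = 8 − 8 = 0
n=54: ⌈(55·75+540)/611⌉ − ⌈(54·75+540)/611⌉ = ⌈4665/611⌉ − ⌈4590/611⌉ = 8 − 8 = 0
n=55: ⌈(56·75+540)/611⌉ − ⌈(55·75+540)/611⌉ = ⌈4740/611⌉ − ⌈4665/611⌉ = 8 − 8 = 0
n=56: ⌈(57·75+540)/611⌉ − ⌈(56·75+540)/611⌉ = ⌈4815/611⌉ − ⌈4740/611⌉ = 8 − 8 = 0
n=57: ⌈(58·75+540)/611⌉ − ⌈(57·75+540)/611⌉ = ⌈4890/611⌉ − ⌈4815/611⌉ = 9 − 8 = 1
n=58: ⌈(59·75+540)/611⌉ − ⌈(58·75+540)/611⌉ = ⌈4965/611⌉ − ⌈4890/611⌉ = 9 − 9 = 0
n=59: ⌈(60·75+540)/611⌉ − ⌈(59·75+540)/611⌉ = ⌈5040/611⌉ − ⌈4965/611⌉ = 9 − 9 = 0
n=60: ⌈(61·75+540)/611⌉ − ⌈(60·75+540)/611⌉ = ⌈5115/611⌉ − ⌈5040/611⌉ = 9 − 9 = 0
n=61: ⌈(62·75+540)/611⌉ − ⌈(61·75+540)/611⌉ = ⌈5190/611⌉ − ⌈5115/611⌉ = 9 − 9 = 0
n=62: ⌈(63·75+540)/611⌉ − ⌈(62·75+540)/611⌉ = ⌈5265/611⌉ − ⌈5190/611⌉ = 9 − 9 = 0
n=63: ⌈(64·75+540)/611⌉ − ⌈(63·75+540)/611⌉ = ⌈5340/611⌉ − ⌈5265/611⌉ = 9 − 9 = 0

1000000001000000010000000100000001000000010000000100000001000000


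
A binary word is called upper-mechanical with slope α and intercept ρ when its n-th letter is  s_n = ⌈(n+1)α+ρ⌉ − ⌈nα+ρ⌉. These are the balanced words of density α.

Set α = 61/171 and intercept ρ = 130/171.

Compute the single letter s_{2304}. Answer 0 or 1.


1

(n+1)α + ρ = (2305·61 + 130) / 171 = 140735/171
nα + ρ     = (2304·61 + 130) / 171 = 140674/171
⌈140735/171⌉ = 824,  ⌈140674/171⌉ = 823
s_{2304} = 824 − 823 = 1


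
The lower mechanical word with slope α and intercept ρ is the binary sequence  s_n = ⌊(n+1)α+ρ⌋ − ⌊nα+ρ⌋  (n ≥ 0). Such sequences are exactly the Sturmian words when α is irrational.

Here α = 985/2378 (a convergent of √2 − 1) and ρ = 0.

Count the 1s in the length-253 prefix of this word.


#1s = Σ_{n=0}^{252} s_n = Σ_{n=0}^{252} (⌊(n+1)α+ρ⌋ − ⌊nα+ρ⌋)
the sum telescopes: every ⌊nα+ρ⌋ with 0 < n < 253 appears once with + and once with −, leaving ⌊253α+ρ⌋ − ⌊0·α+ρ⌋
253α + ρ = (253·985) / 2378 = 249205/2378
ρ = 0/2378
⌊249205/2378⌋ = 104,  ⌊0/2378⌋ = 0
#1s = 104 − 0 = 104

104


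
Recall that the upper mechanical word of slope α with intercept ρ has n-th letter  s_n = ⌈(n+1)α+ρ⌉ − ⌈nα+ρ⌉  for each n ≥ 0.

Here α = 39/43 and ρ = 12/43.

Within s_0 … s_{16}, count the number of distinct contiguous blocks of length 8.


t_n = ⌈(n·39+12)/43⌉ for n = 0 … 17:
  n=0…9: ⌈12/43⌉=1 ⌈51/43⌉=2 ⌈90/43⌉=3 ⌈129/43⌉=3 ⌈168/43⌉=4 ⌈207/43⌉=5 ⌈246/43⌉=6 ⌈285/43⌉=7 ⌈324/43⌉=8 ⌈363/43⌉=9
  n=10…17: ⌈402/43⌉=10 ⌈441/43⌉=11 ⌈480/43⌉=12 ⌈519/43⌉=13 ⌈558/43⌉=13 ⌈597/43⌉=14 ⌈636/43⌉=15 ⌈675/43⌉=16
s_n = t_(n+1) − t_n for n = 0 … 16 gives
prefix = 11011111111110111
slide a length-8 window over [0..7] … [9..16] (10 windows); first occurrence of each distinct factor:
  [  0..  7] 11011111
  [  1..  8] 10111111
  [  2..  9] 01111111
  [  3.. 10] 11111111
  [  6.. 13] 11111110
  [  7.. 14] 11111101
  [  8.. 15] 11111011
  [  9.. 16] 11110111
  (the other 2 windows repeat one of these)
distinct factors: {01111111, 10111111, 11011111, 11110111, 11111011, 11111101, 11111110, 11111111}
count = 8  (Sturmian bound for length 8 is 9)

8


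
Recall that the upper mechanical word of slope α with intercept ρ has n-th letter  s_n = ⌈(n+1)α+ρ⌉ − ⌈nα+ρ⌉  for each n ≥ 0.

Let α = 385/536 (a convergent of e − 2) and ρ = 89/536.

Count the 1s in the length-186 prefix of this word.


133

#1s = Σ_{n=0}^{185} s_n = Σ_{n=0}^{185} (⌈(n+1)α+ρ⌉ − ⌈nα+ρ⌉)
the sum telescopes: every ⌈nα+ρ⌉ with 0 < n < 186 appears once with + and once with −, leaving ⌈186α+ρ⌉ − ⌈0·α+ρ⌉
186α + ρ = (186·385 + 89) / 536 = 71699/536
ρ = 89/536
⌈71699/536⌉ = 134,  ⌈89/536⌉ = 1
#1s = 134 − 1 = 133


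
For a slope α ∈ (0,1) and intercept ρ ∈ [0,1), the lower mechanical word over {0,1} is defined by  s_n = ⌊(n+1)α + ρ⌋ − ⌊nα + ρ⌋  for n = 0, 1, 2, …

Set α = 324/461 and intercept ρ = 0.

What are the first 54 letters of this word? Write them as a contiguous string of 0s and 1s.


n=0: ⌊(1·324)/461⌋ − ⌊(0·324)/461⌋ = ⌊324/461⌋ − ⌊0/461⌋ = 0 − 0 = 0
n=1: ⌊(2·324)/461⌋ − ⌊(1·324)/461⌋ = ⌊648/461⌋ − ⌊324/461⌋ = 1 − 0 = 1
n=2: ⌊(3·324)/461⌋ − ⌊(2·324)/461⌋ = ⌊972/461⌋ − ⌊648/461⌋ = 2 − 1 = 1
n=3: ⌊(4·324)/461⌋ − ⌊(3·324)/461⌋ = ⌊1296/461⌋ − ⌊972/461⌋ = 2 − 2 = 0
n=4: ⌊(5·324)/461⌋ − ⌊(4·324)/461⌋ = ⌊1620/461⌋ − ⌊1296/461⌋ = 3 − 2 = 1
n=5: ⌊(6·324)/461⌋ − ⌊(5·324)/461⌋ = ⌊1944/461⌋ − ⌊1620/461⌋ = 4 − 3 = 1
n=6: ⌊(7·324)/461⌋ − ⌊(6·324)/461⌋ = ⌊2268/461⌋ − ⌊1944/461⌋ = 4 − 4 = 0
n=7: ⌊(8·324)/461⌋ − ⌊(7·324)/461⌋ = ⌊2592/461⌋ − ⌊2268/461⌋ = 5 − 4 = 1
n=8: ⌊(9·324)/461⌋ − ⌊(8·324)/461⌋ = ⌊2916/461⌋ − ⌊2592/461⌋ = 6 − 5 = 1
n=9: ⌊(10·324)/461⌋ − ⌊(9·324)/461⌋ = ⌊3240/461⌋ − ⌊2916/461⌋ = 7 − 6 = 1
n=10: ⌊(11·324)/461⌋ − ⌊(10·324)/461⌋ = ⌊3564/461⌋ − ⌊3240/461⌋ = 7 − 7 = 0
n=11: ⌊(12·324)/461⌋ − ⌊(11·324)/461⌋ = ⌊3888/461⌋ − ⌊3564/461⌋ = 8 − 7 = 1
n=12: ⌊(13·324)/461⌋ − ⌊(12·324)/461⌋ = ⌊4212/461⌋ − ⌊3888/461⌋ = 9 − 8 = 1
n=13: ⌊(14·324)/461⌋ − ⌊(13·324)/461⌋ = ⌊4536/461⌋ − ⌊4212/461⌋ = 9 − 9 = 0
n=14: ⌊(15·324)/461⌋ − ⌊(14·324)/461⌋ = ⌊4860/461⌋ − ⌊4536/461⌋ = 10 − 9 = 1
n=15: ⌊(16·324)/461⌋ − ⌊(15·324)/461⌋ = ⌊5184/461⌋ − ⌊4860/461⌋ = 11 − 10 = 1
n=16: ⌊(17·324)/461⌋ − ⌊(16·324)/461⌋ = ⌊5508/461⌋ − ⌊5184/461⌋ = 11 − 11 = 0
n=17: ⌊(18·324)/461⌋ − ⌊(17·324)/461⌋ = ⌊5832/461⌋ − ⌊5508/461⌋ = 12 − 11 = 1
n=18: ⌊(19·324)/461⌋ − ⌊(18·324)/461⌋ = ⌊6156/461⌋ − ⌊5832/461⌋ = 13 − 12 = 1
n=19: ⌊(20·324)/461⌋ − ⌊(19·324)/461⌋ = ⌊6480/461⌋ − ⌊6156/461⌋ = 14 − 13 = 1
n=20: ⌊(21·324)/461⌋ − ⌊(20·324)/461⌋ = ⌊6804/461⌋ − ⌊6480/461⌋ = 14 − 14 = 0
n=21: ⌊(22·324)/461⌋ − ⌊(21·324)/461⌋ = ⌊7128/461⌋ − ⌊6804/461⌋ = 15 − 14 = 1
n=22: ⌊(23·324)/461⌋ − ⌊(22·324)/461⌋ = ⌊7452/461⌋ − ⌊7128/461⌋ = 16 − 15 = 1
n=23: ⌊(24·324)/461⌋ − ⌊(23·324)/461⌋ = ⌊7776/461⌋ − ⌊7452/461⌋ = 16 − 16 = 0
n=24: ⌊(25·324)/461⌋ − ⌊(24·324)/461⌋ = ⌊8100/461⌋ − ⌊7776/461⌋ = 17 − 16 = 1
n=25: ⌊(26·324)/461⌋ − ⌊(25·324)/461⌋ = ⌊8424/461⌋ − ⌊8100/461⌋ = 18 − 17 = 1
n=26: ⌊(27·324)/461⌋ − ⌊(26·324)/461⌋ = ⌊8748/461⌋ − ⌊8424/461⌋ = 18 − 18 = 0
n=27: ⌊(28·324)/461⌋ − ⌊(27·324)/461⌋ = ⌊9072/461⌋ − ⌊8748/461⌋ = 19 − 18 = 1
n=28: ⌊(29·324)/461⌋ − ⌊(28·324)/461⌋ = ⌊9396/461⌋ − ⌊9072/461⌋ = 20 − 19 = 1
n=29: ⌊(30·324)/461⌋ − ⌊(29·324)/461⌋ = ⌊9720/461⌋ − ⌊9396/461⌋ = 21 − 20 = 1
n=30: ⌊(31·324)/461⌋ − ⌊(30·324)/461⌋ = ⌊10044/461⌋ − ⌊9720/461⌋ = 21 − 21 = 0
n=31: ⌊(32·324)/461⌋ − ⌊(31·324)/461⌋ = ⌊10368/461⌋ − ⌊10044/461⌋ = 22 − 21 = 1
n=32: ⌊(33·324)/461⌋ − ⌊(32·324)/461⌋ = ⌊10692/461⌋ − ⌊10368/461⌋ = 23 − 22 = 1
n=33: ⌊(34·324)/461⌋ − ⌊(33·324)/461⌋ = ⌊11016/461⌋ − ⌊10692/461⌋ = 23 − 23 = 0
n=34: ⌊(35·324)/461⌋ − ⌊(34·324)/461⌋ = ⌊11340/461⌋ − ⌊11016/461⌋ = 24 − 23 = 1
n=35: ⌊(36·324)/461⌋ − ⌊(35·324)/461⌋ = ⌊11664/461⌋ − ⌊11340/461⌋ = 25 − 24 = 1
n=36: ⌊(37·324)/461⌋ − ⌊(36·324)/461⌋ = ⌊11988/461⌋ − ⌊11664/461⌋ = 26 − 25 = 1
n=37: ⌊(38·324)/461⌋ − ⌊(37·324)/461⌋ = ⌊12312/461⌋ − ⌊11988/461⌋ = 26 − 26 = 0
n=38: ⌊(39·324)/461⌋ − ⌊(38·324)/461⌋ = ⌊12636/461⌋ − ⌊12312/461⌋ = 27 − 26 = 1
n=39: ⌊(40·324)/461⌋ − ⌊(39·324)/461⌋ = ⌊12960/461⌋ − ⌊12636/461⌋ = 28 − 27 = 1
n=40: ⌊(41·324)/461⌋ − ⌊(40·324)/461⌋ = ⌊13284/461⌋ − ⌊12960/461⌋ = 28 − 28 = 0
n=41: ⌊(42·324)/461⌋ − ⌊(41·324)/461⌋ = ⌊13608/461⌋ − ⌊13284/461⌋ = 29 − 28 = 1
n=42: ⌊(43·324)/461⌋ − ⌊(42·324)/461⌋ = ⌊13932/461⌋ − ⌊13608/461⌋ = 30 − 29 = 1
n=43: ⌊(44·324)/461⌋ − ⌊(43·324)/461⌋ = ⌊14256/461⌋ − ⌊13932/461⌋ = 30 − 30 = 0
n=44: ⌊(45·324)/461⌋ − ⌊(44·324)/461⌋ = ⌊14580/461⌋ − ⌊14256/461⌋ = 31 − 30 = 1
n=45: ⌊(46·324)/461⌋ − ⌊(45·324)/461⌋ = ⌊14904/461⌋ − ⌊14580/461⌋ = 32 − 31 = 1
n=46: ⌊(47·324)/461⌋ − ⌊(46·324)/461⌋ = ⌊15228/461⌋ − ⌊14904/461⌋ = 33 − 32 = 1
n=47: ⌊(48·324)/461⌋ − ⌊(47·324)/461⌋ = ⌊15552/461⌋ − ⌊15228/461⌋ = 33 − 33 = 0
n=48: ⌊(49·324)/461⌋ − ⌊(48·324)/461⌋ = ⌊15876/461⌋ − ⌊15552/461⌋ = 34 − 33 = 1
n=49: ⌊(50·324)/461⌋ − ⌊(49·324)/461⌋ = ⌊16200/461⌋ − ⌊15876/461⌋ = 35 − 34 = 1
n=50: ⌊(51·324)/461⌋ − ⌊(50·324)/461⌋ = ⌊16524/461⌋ − ⌊16200/461⌋ = 35 − 35 = 0
n=51: ⌊(52·324)/461⌋ − ⌊(51·324)/461⌋ = ⌊16848/461⌋ − ⌊16524/461⌋ = 36 − 35 = 1
n=52: ⌊(53·324)/461⌋ − ⌊(52·324)/461⌋ = ⌊17172/461⌋ − ⌊16848/461⌋ = 37 − 36 = 1
n=53: ⌊(54·324)/461⌋ − ⌊(53·324)/461⌋ = ⌊17496/461⌋ − ⌊17172/461⌋ = 37 − 37 = 0

011011011101101101110110110111011011101101101110110110


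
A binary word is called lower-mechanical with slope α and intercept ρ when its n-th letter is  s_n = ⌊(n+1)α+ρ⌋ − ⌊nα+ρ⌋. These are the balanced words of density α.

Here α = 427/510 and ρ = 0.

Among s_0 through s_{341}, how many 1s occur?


#1s = Σ_{n=0}^{341} s_n = Σ_{n=0}^{341} (⌊(n+1)α+ρ⌋ − ⌊nα+ρ⌋)
the sum telescopes: every ⌊nα+ρ⌋ with 0 < n < 342 appears once with + and once with −, leaving ⌊342α+ρ⌋ − ⌊0·α+ρ⌋
342α + ρ = (342·427) / 510 = 146034/510
ρ = 0/510
⌊146034/510⌋ = 286,  ⌊0/510⌋ = 0
#1s = 286 − 0 = 286

286


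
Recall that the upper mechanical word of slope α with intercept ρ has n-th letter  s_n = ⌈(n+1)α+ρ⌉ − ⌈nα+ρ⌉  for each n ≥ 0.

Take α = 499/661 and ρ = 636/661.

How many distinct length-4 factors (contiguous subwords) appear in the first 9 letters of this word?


t_n = ⌈(n·499+636)/661⌉ for n = 0 … 9:
  n=0…9: ⌈636/661⌉=1 ⌈1135/661⌉=2 ⌈1634/661⌉=3 ⌈2133/661⌉=4 ⌈2632/661⌉=4 ⌈3131/661⌉=5 ⌈3630/661⌉=6 ⌈4129/661⌉=7 ⌈4628/661⌉=8 ⌈5127/661⌉=8
s_n = t_(n+1) − t_n for n = 0 … 8 gives
prefix = 111011110
slide a length-4 window over [0..3] … [5..8] (6 windows); first occurrence of each distinct factor:
  [  0..  3] 1110
  [  1..  4] 1101
  [  2..  5] 1011
  [  3..  6] 0111
  [  4..  7] 1111
  (the other 1 window repeats one of these)
distinct factors: {0111, 1011, 1101, 1110, 1111}
count = 5  (Sturmian bound for length 4 is 5)

5


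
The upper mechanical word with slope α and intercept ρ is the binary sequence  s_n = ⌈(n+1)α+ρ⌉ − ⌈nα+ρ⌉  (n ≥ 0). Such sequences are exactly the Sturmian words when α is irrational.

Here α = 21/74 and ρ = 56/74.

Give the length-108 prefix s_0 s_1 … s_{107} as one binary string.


100010010001001000100010010001001000100100010010001001000100100010010001001000100100010010001000100100010010

n=0: ⌈(1·21+56)/74⌉ − ⌈(0·21+56)/74⌉ = ⌈77/74⌉ − ⌈56/74⌉ = 2 − 1 = 1
n=1: ⌈(2·21+56)/74⌉ − ⌈(1·21+56)/74⌉ = ⌈98/74⌉ − ⌈77/74⌉ = 2 − 2 = 0
n=2: ⌈(3·21+56)/74⌉ − ⌈(2·21+56)/74⌉ = ⌈119/74⌉ − ⌈98/74⌉ = 2 − 2 = 0
n=3: ⌈(4·21+56)/74⌉ − ⌈(3·21+56)/74⌉ = ⌈140/74⌉ − ⌈119/74⌉ = 2 − 2 = 0
n=4: ⌈(5·21+56)/74⌉ − ⌈(4·21+56)/74⌉ = ⌈161/74⌉ − ⌈140/74⌉ = 3 − 2 = 1
n=5: ⌈(6·21+56)/74⌉ − ⌈(5·21+56)/74⌉ = ⌈182/74⌉ − ⌈161/74⌉ = 3 − 3 = 0
n=6: ⌈(7·21+56)/74⌉ − ⌈(6·21+56)/74⌉ = ⌈203/74⌉ − ⌈182/74⌉ = 3 − 3 = 0
n=7: ⌈(8·21+56)/74⌉ − ⌈(7·21+56)/74⌉ = ⌈224/74⌉ − ⌈203/74⌉ = 4 − 3 = 1
n=8: ⌈(9·21+56)/74⌉ − ⌈(8·21+56)/74⌉ = ⌈245/74⌉ − ⌈224/74⌉ = 4 − 4 = 0
n=9: ⌈(10·21+56)/74⌉ − ⌈(9·21+56)/74⌉ = ⌈266/74⌉ − ⌈245/74⌉ = 4 − 4 = 0
n=10: ⌈(11·21+56)/74⌉ − ⌈(10·21+56)/74⌉ = ⌈287/74⌉ − ⌈266/74⌉ = 4 − 4 = 0
n=11: ⌈(12·21+56)/74⌉ − ⌈(11·21+56)/74⌉ = ⌈308/74⌉ − ⌈287/74⌉ = 5 − 4 = 1
n=12: ⌈(13·21+56)/74⌉ − ⌈(12·21+56)/74⌉ = ⌈329/74⌉ − ⌈308/74⌉ = 5 − 5 = 0
n=13: ⌈(14·21+56)/74⌉ − ⌈(13·21+56)/74⌉ = ⌈350/74⌉ − ⌈329/74⌉ = 5 − 5 = 0
n=14: ⌈(15·21+56)/74⌉ − ⌈(14·21+56)/74⌉ = ⌈371/74⌉ − ⌈350/74⌉ = 6 − 5 = 1
n=15: ⌈(16·21+56)/74⌉ − ⌈(15·21+56)/74⌉ = ⌈392/74⌉ − ⌈371/74⌉ = 6 − 6 = 0
n=16: ⌈(17·21+56)/74⌉ − ⌈(16·21+56)/74⌉ = ⌈413/74⌉ − ⌈392/74⌉ = 6 − 6 = 0
n=17: ⌈(18·21+56)/74⌉ − ⌈(17·21+56)/74⌉ = ⌈434/74⌉ − ⌈413/74⌉ = 6 − 6 = 0
n=18: ⌈(19·21+56)/74⌉ − ⌈(18·21+56)/74⌉ = ⌈455/74⌉ − ⌈434/74⌉ = 7 − 6 = 1
n=19: ⌈(20·21+56)/74⌉ − ⌈(19·21+56)/74⌉ = ⌈476/74⌉ − ⌈455/74⌉ = 7 − 7 = 0
n=20: ⌈(21·21+56)/74⌉ − ⌈(20·21+56)/74⌉ = ⌈497/74⌉ − ⌈476/74⌉ = 7 − 7 = 0
n=21: ⌈(22·21+56)/74⌉ − ⌈(21·21+56)/74⌉ = ⌈518/74⌉ − ⌈497/74⌉ = 7 − 7 = 0
n=22: ⌈(23·21+56)/74⌉ − ⌈(22·21+56)/74⌉ = ⌈539/74⌉ − ⌈518/74⌉ = 8 − 7 = 1
n=23: ⌈(24·21+56)/74⌉ − ⌈(23·21+56)/74⌉ = ⌈560/74⌉ − ⌈539/74⌉ = 8 − 8 = 0
n=24: ⌈(25·21+56)/74⌉ − ⌈(24·21+56)/74⌉ = ⌈581/74⌉ − ⌈560/74⌉ = 8 − 8 = 0
n=25: ⌈(26·21+56)/74⌉ − ⌈(25·21+56)/74⌉ = ⌈602/74⌉ − ⌈581/74⌉ = 9 − 8 = 1
n=26: ⌈(27·21+56)/74⌉ − ⌈(26·21+56)/74⌉ = ⌈623/74⌉ − ⌈602/74⌉ = 9 − 9 = 0
n=27: ⌈(28·21+56)/74⌉ − ⌈(27·21+56)/74⌉ = ⌈644/74⌉ − ⌈623/74⌉ = 9 − 9 = 0
n=28: ⌈(29·21+56)/74⌉ − ⌈(28·21+56)/74⌉ = ⌈665/74⌉ − ⌈644/74⌉ = 9 − 9 = 0
n=29: ⌈(30·21+56)/74⌉ − ⌈(29·21+56)/74⌉ = ⌈686/74⌉ − ⌈665/74⌉ = 10 − 9 = 1
n=30: ⌈(31·21+56)/74⌉ − ⌈(30·21+56)/74⌉ = ⌈707/74⌉ − ⌈686/74⌉ = 10 − 10 = 0
n=31: ⌈(32·21+56)/74⌉ − ⌈(31·21+56)/74⌉ = ⌈728/74⌉ − ⌈707/74⌉ = 10 − 10 = 0
n=32: ⌈(33·21+56)/74⌉ − ⌈(32·21+56)/74⌉ = ⌈749/74⌉ − ⌈728/74⌉ = 11 − 10 = 1
n=33: ⌈(34·21+56)/74⌉ − ⌈(33·21+56)/74⌉ = ⌈770/74⌉ − ⌈749/74⌉ = 11 − 11 = 0
n=34: ⌈(35·21+56)/74⌉ − ⌈(34·21+56)/74⌉ = ⌈791/74⌉ − ⌈770/74⌉ = 11 − 11 = 0
n=35: ⌈(36·21+56)/74⌉ − ⌈(35·21+56)/74⌉ = ⌈812/74⌉ − ⌈791/74⌉ = 11 − 11 = 0
n=36: ⌈(37·21+56)/74⌉ − ⌈(36·21+56)/74⌉ = ⌈833/74⌉ − ⌈812/74⌉ = 12 − 11 = 1
n=37: ⌈(38·21+56)/74⌉ − ⌈(37·21+56)/74⌉ = ⌈854/74⌉ − ⌈833/74⌉ = 12 − 12 = 0
n=38: ⌈(39·21+56)/74⌉ − ⌈(38·21+56)/74⌉ = ⌈875/74⌉ − ⌈854/74⌉ = 12 − 12 = 0
n=39: ⌈(40·21+56)/74⌉ − ⌈(39·21+56)/74⌉ = ⌈896/74⌉ − ⌈875/74⌉ = 13 − 12 = 1
n=40: ⌈(41·21+56)/74⌉ − ⌈(40·21+56)/74⌉ = ⌈917/74⌉ − ⌈896/74⌉ = 13 − 13 = 0
n=41: ⌈(42·21+56)/74⌉ − ⌈(41·21+56)/74⌉ = ⌈938/74⌉ − ⌈917/74⌉ = 13 − 13 = 0
n=42: ⌈(43·21+56)/74⌉ − ⌈(42·21+56)/74⌉ = ⌈959/74⌉ − ⌈938/74⌉ = 13 − 13 = 0
n=43: ⌈(44·21+56)/74⌉ − ⌈(43·21+56)/74⌉ = ⌈980/74⌉ − ⌈959/74⌉ = 14 − 13 = 1
n=44: ⌈(45·21+56)/74⌉ − ⌈(44·21+56)/74⌉ = ⌈1001/74⌉ − ⌈980/74⌉ = 14 − 14 = 0
n=45: ⌈(46·21+56)/74⌉ − ⌈(45·21+56)/74⌉ = ⌈1022/74⌉ − ⌈1001/74⌉ = 14 − 14 = 0
n=46: ⌈(47·21+56)/74⌉ − ⌈(46·21+56)/74⌉ = ⌈1043/74⌉ − ⌈1022/74⌉ = 15 − 14 = 1
n=47: ⌈(48·21+56)/74⌉ − ⌈(47·21+56)/74⌉ = ⌈1064/74⌉ − ⌈1043/74⌉ = 15 − 15 = 0
n=48: ⌈(49·21+56)/74⌉ − ⌈(48·21+56)/74⌉ = ⌈1085/74⌉ − ⌈1064/74⌉ = 15 − 15 = 0
n=49: ⌈(50·21+56)/74⌉ − ⌈(49·21+56)/74⌉ = ⌈1106/74⌉ − ⌈1085/74⌉ = 15 − 15 = 0
n=50: ⌈(51·21+56)/74⌉ − ⌈(50·21+56)/74⌉ = ⌈1127/74⌉ − ⌈1106/74⌉ = 16 − 15 = 1
n=51: ⌈(52·21+56)/74⌉ − ⌈(51·21+56)/74⌉ = ⌈1148/74⌉ − ⌈1127/74⌉ = 16 − 16 = 0
n=52: ⌈(53·21+56)/74⌉ − ⌈(52·21+56)/74⌉ = ⌈1169/74⌉ − ⌈1148/74⌉ = 16 − 16 = 0
n=53: ⌈(54·21+56)/74⌉ − ⌈(53·21+56)/74⌉ = ⌈1190/74⌉ − ⌈1169/74⌉ = 17 − 16 = 1
n=54: ⌈(55·21+56)/74⌉ − ⌈(54·21+56)/74⌉ = ⌈1211/74⌉ − ⌈1190/74⌉ = 17 − 17 = 0
n=55: ⌈(56·21+56)/74⌉ − ⌈(55·21+56)/74⌉ = ⌈1232/74⌉ − ⌈1211/74⌉ = 17 − 17 = 0
n=56: ⌈(57·21+56)/74⌉ − ⌈(56·21+56)/74⌉ = ⌈1253/74⌉ − ⌈1232/74⌉ = 17 − 17 = 0
n=57: ⌈(58·21+56)/74⌉ − ⌈(57·21+56)/74⌉ = ⌈1274/74⌉ − ⌈1253/74⌉ = 18 − 17 = 1
n=58: ⌈(59·21+56)/74⌉ − ⌈(58·21+56)/74⌉ = ⌈1295/74⌉ − ⌈1274/74⌉ = 18 − 18 = 0
n=59: ⌈(60·21+56)/74⌉ − ⌈(59·21+56)/74⌉ = ⌈1316/74⌉ − ⌈1295/74⌉ = 18 − 18 = 0
n=60: ⌈(61·21+56)/74⌉ − ⌈(60·21+56)/74⌉ = ⌈1337/74⌉ − ⌈1316/74⌉ = 19 − 18 = 1
n=61: ⌈(62·21+56)/74⌉ − ⌈(61·21+56)/74⌉ = ⌈1358/74⌉ − ⌈1337/74⌉ = 19 − 19 = 0
n=62: ⌈(63·21+56)/74⌉ − ⌈(62·21+56)/74⌉ = ⌈1379/74⌉ − ⌈1358/74⌉ = 19 − 19 = 0
n=63: ⌈(64·21+56)/74⌉ − ⌈(63·21+56)/74⌉ = ⌈1400/74⌉ − ⌈1379/74⌉ = 19 − 19 = 0
n=64: ⌈(65·21+56)/74⌉ − ⌈(64·21+56)/74⌉ = ⌈1421/74⌉ − ⌈1400/74⌉ = 20 − 19 = 1
n=65: ⌈(66·21+56)/74⌉ − ⌈(65·21+56)/74⌉ = ⌈1442/74⌉ − ⌈1421/74⌉ = 20 − 20 = 0
n=66: ⌈(67·21+56)/74⌉ − ⌈(66·21+56)/74⌉ = ⌈1463/74⌉ − ⌈1442/74⌉ = 20 − 20 = 0
n=67: ⌈(68·21+56)/74⌉ − ⌈(67·21+56)/74⌉ = ⌈1484/74⌉ − ⌈1463/74⌉ = 21 − 20 = 1
n=68: ⌈(69·21+56)/74⌉ − ⌈(68·21+56)/74⌉ = ⌈1505/74⌉ − ⌈1484/74⌉ = 21 − 21 = 0
n=69: ⌈(70·21+56)/74⌉ − ⌈(69·21+56)/74⌉ = ⌈1526/74⌉ − ⌈1505/74⌉ = 21 − 21 = 0
n=70: ⌈(71·21+56)/74⌉ − ⌈(70·21+56)/74⌉ = ⌈1547/74⌉ − ⌈1526/74⌉ = 21 − 21 = 0
n=71: ⌈(72·21+56)/74⌉ − ⌈(71·21+56)/74⌉ = ⌈1568/74⌉ − ⌈1547/74⌉ = 22 − 21 = 1
n=72: ⌈(73·21+56)/74⌉ − ⌈(72·21+56)/74⌉ = ⌈1589/74⌉ − ⌈1568/74⌉ = 22 − 22 = 0
n=73: ⌈(74·21+56)/74⌉ − ⌈(73·21+56)/74⌉ = ⌈1610/74⌉ − ⌈1589/74⌉ = 22 − 22 = 0
n=74: ⌈(75·21+56)/74⌉ − ⌈(74·21+56)/74⌉ = ⌈1631/74⌉ − ⌈1610/74⌉ = 23 − 22 = 1
n=75: ⌈(76·21+56)/74⌉ − ⌈(75·21+56)/74⌉ = ⌈1652/74⌉ − ⌈1631/74⌉ = 23 − 23 = 0
n=76: ⌈(77·21+56)/74⌉ − ⌈(76·21+56)/74⌉ = ⌈1673/74⌉ − ⌈1652/74⌉ = 23 − 23 = 0
n=77: ⌈(78·21+56)/74⌉ − ⌈(77·21+56)/74⌉ = ⌈1694/74⌉ − ⌈1673/74⌉ = 23 − 23 = 0
n=78: ⌈(79·21+56)/74⌉ − ⌈(78·21+56)/74⌉ = ⌈1715/74⌉ − ⌈1694/74⌉ = 24 − 23 = 1
n=79: ⌈(80·21+56)/74⌉ − ⌈(79·21+56)/74⌉ = ⌈1736/74⌉ − ⌈1715/74⌉ = 24 − 24 = 0
n=80: ⌈(81·21+56)/74⌉ − ⌈(80·21+56)/74⌉ = ⌈1757/74⌉ − ⌈1736/74⌉ = 24 − 24 = 0
n=81: ⌈(82·21+56)/74⌉ − ⌈(81·21+56)/74⌉ = ⌈1778/74⌉ − ⌈1757/74⌉ = 25 − 24 = 1
n=82: ⌈(83·21+56)/74⌉ − ⌈(82·21+56)/74⌉ = ⌈1799/74⌉ − ⌈1778/74⌉ = 25 − 25 = 0
n=83: ⌈(84·21+56)/74⌉ − ⌈(83·21+56)/74⌉ = ⌈1820/74⌉ − ⌈1799/74⌉ = 25 − 25 = 0
n=84: ⌈(85·21+56)/74⌉ − ⌈(84·21+56)/74⌉ = ⌈1841/74⌉ − ⌈1820/74⌉ = 25 − 25 = 0
n=85: ⌈(86·21+56)/74⌉ − ⌈(85·21+56)/74⌉ = ⌈1862/74⌉ − ⌈1841/74⌉ = 26 − 25 = 1
n=86: ⌈(87·21+56)/74⌉ − ⌈(86·21+56)/74⌉ = ⌈1883/74⌉ − ⌈1862/74⌉ = 26 − 26 = 0
n=87: ⌈(88·21+56)/74⌉ − ⌈(87·21+56)/74⌉ = ⌈1904/74⌉ − ⌈1883/74⌉ = 26 − 26 = 0
n=88: ⌈(89·21+56)/74⌉ − ⌈(88·21+56)/74⌉ = ⌈1925/74⌉ − ⌈1904/74⌉ = 27 − 26 = 1
n=89: ⌈(90·21+56)/74⌉ − ⌈(89·21+56)/74⌉ = ⌈1946/74⌉ − ⌈1925/74⌉ = 27 − 27 = 0
n=90: ⌈(91·21+56)/74⌉ − ⌈(90·21+56)/74⌉ = ⌈1967/74⌉ − ⌈1946/74⌉ = 27 − 27 = 0
n=91: ⌈(92·21+56)/74⌉ − ⌈(91·21+56)/74⌉ = ⌈1988/74⌉ − ⌈1967/74⌉ = 27 − 27 = 0
n=92: ⌈(93·21+56)/74⌉ − ⌈(92·21+56)/74⌉ = ⌈2009/74⌉ − ⌈1988/74⌉ = 28 − 27 = 1
n=93: ⌈(94·21+56)/74⌉ − ⌈(93·21+56)/74⌉ = ⌈2030/74⌉ − ⌈2009/74⌉ = 28 − 28 = 0
n=94: ⌈(95·21+56)/74⌉ − ⌈(94·21+56)/74⌉ = ⌈2051/74⌉ − ⌈2030/74⌉ = 28 − 28 = 0
n=95: ⌈(96·21+56)/74⌉ − ⌈(95·21+56)/74⌉ = ⌈2072/74⌉ − ⌈2051/74⌉ = 28 − 28 = 0
n=96: ⌈(97·21+56)/74⌉ − ⌈(96·21+56)/74⌉ = ⌈2093/74⌉ − ⌈2072/74⌉ = 29 − 28 = 1
n=97: ⌈(98·21+56)/74⌉ − ⌈(97·21+56)/74⌉ = ⌈2114/74⌉ − ⌈2093/74⌉ = 29 − 29 = 0
n=98: ⌈(99·21+56)/74⌉ − ⌈(98·21+56)/74⌉ = ⌈2135/74⌉ − ⌈2114/74⌉ = 29 − 29 = 0
n=99: ⌈(100·21+56)/74⌉ − ⌈(99·21+56)/74⌉ = ⌈2156/74⌉ − ⌈2135/74⌉ = 30 − 29 = 1
n=100: ⌈(101·21+56)/74⌉ − ⌈(100·21+56)/74⌉ = ⌈2177/74⌉ − ⌈2156/74⌉ = 30 − 30 = 0
n=101: ⌈(102·21+56)/74⌉ − ⌈(101·21+56)/74⌉ = ⌈2198/74⌉ − ⌈2177/74⌉ = 30 − 30 = 0
n=102: ⌈(103·21+56)/74⌉ − ⌈(102·21+56)/74⌉ = ⌈2219/74⌉ − ⌈2198/74⌉ = 30 − 30 = 0
n=103: ⌈(104·21+56)/74⌉ − ⌈(103·21+56)/74⌉ = ⌈2240/74⌉ − ⌈2219/74⌉ = 31 − 30 = 1
n=104: ⌈(105·21+56)/74⌉ − ⌈(104·21+56)/74⌉ = ⌈2261/74⌉ − ⌈2240/74⌉ = 31 − 31 = 0
n=105: ⌈(106·21+56)/74⌉ − ⌈(105·21+56)/74⌉ = ⌈2282/74⌉ − ⌈2261/74⌉ = 31 − 31 = 0
n=106: ⌈(107·21+56)/74⌉ − ⌈(106·21+56)/74⌉ = ⌈2303/74⌉ − ⌈2282/74⌉ = 32 − 31 = 1
n=107: ⌈(108·21+56)/74⌉ − ⌈(107·21+56)/74⌉ = ⌈2324/74⌉ − ⌈2303/74⌉ = 32 − 32 = 0
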